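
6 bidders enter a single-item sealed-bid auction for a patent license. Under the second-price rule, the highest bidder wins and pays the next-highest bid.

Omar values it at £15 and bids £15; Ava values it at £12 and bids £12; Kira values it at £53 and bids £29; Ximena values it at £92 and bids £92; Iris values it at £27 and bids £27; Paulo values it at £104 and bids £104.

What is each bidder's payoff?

Ranking the bids: Paulo £104; Ximena £92; Kira £29; Iris £27; Omar £15; Ava £12.
Paulo has the top bid and wins; the price is the second-highest bid, £92.
Paulo's payoff = £104 − £92 = £12. All other bidders lose, so their payoff is 0.

Payoffs: Omar £0, Ava £0, Kira £0, Ximena £0, Iris £0, Paulo £12.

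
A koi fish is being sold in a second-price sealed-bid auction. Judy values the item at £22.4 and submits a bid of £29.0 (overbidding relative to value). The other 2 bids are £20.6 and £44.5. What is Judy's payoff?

£0.0

Highest competing bid: £44.5.
Judy's bid £29.0 is not the highest, so Judy loses, pays nothing, and earns zero payoff.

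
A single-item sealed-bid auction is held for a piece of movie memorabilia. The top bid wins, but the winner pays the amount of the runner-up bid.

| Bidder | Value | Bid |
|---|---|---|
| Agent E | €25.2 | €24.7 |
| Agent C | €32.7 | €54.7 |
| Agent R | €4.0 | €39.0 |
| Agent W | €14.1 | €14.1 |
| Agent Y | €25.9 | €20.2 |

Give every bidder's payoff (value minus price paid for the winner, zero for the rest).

Payoffs: Agent E €0.0, Agent C -€6.3, Agent R €0.0, Agent W €0.0, Agent Y €0.0.

Ranking the bids: Agent C €54.7, then Agent R €39.0, then Agent E €24.7, then Agent Y €20.2, then Agent W €14.1.
Agent C has the top bid and wins; the price is the second-highest bid, €39.0.
Agent C's payoff = €32.7 − €39.0 = -€6.3. All other bidders lose, so their payoff is 0.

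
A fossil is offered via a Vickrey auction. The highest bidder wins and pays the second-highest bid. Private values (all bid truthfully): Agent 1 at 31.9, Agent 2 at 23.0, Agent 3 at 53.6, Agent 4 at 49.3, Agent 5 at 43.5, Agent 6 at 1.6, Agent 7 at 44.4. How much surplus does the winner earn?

4.3

Bids in descending order: Agent 3 53.6; Agent 4 49.3; Agent 7 44.4; Agent 5 43.5; Agent 1 31.9; Agent 2 23.0; Agent 6 1.6.
Agent 3 wins with the top bid and pays the second-highest, 49.3.
Surplus = 53.6 − 49.3 = 4.3.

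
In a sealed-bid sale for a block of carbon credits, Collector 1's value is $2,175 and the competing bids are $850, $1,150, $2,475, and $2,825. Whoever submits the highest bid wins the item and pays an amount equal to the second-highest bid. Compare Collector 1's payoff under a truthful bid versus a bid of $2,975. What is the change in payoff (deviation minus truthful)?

The highest competing bid is $2,825.
Bidding truthfully at $2,175: the top bid is $2,825 (a rival), so Collector 1 loses. Payoff = $0.
Bidding $2,975: Collector 1 has the top bid, wins, and pays the second-highest bid $2,825. Payoff = $2,175 − $2,825 = -$650.
Change = -$650 − $0 = -$650.
This is the dominant-strategy logic: truthful bidding weakly beats any alternative.

-$650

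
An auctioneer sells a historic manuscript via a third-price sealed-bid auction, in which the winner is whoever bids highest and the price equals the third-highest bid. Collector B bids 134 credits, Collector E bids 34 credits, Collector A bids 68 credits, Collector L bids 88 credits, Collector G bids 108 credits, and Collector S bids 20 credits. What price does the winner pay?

Bids in descending order: Collector B 134 credits; Collector G 108 credits; Collector L 88 credits; Collector A 68 credits; Collector E 34 credits; Collector S 20 credits.
Collector B is the highest bidder, so Collector B wins.
Under the third-price rule, the price is the third-highest bid: 88 credits.

The winner pays 88 credits.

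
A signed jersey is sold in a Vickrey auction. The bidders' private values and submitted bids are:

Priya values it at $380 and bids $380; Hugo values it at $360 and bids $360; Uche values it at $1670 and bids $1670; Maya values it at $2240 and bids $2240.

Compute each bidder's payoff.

Ordered from highest: Maya $2240 > Uche $1670 > Priya $380 > Hugo $360.
Maya has the top bid and wins; the price is the second-highest bid, $1670.
Maya's payoff = $2240 − $1670 = $570. All other bidders lose, so their payoff is 0.

Payoffs: Priya $0, Hugo $0, Uche $0, Maya $570.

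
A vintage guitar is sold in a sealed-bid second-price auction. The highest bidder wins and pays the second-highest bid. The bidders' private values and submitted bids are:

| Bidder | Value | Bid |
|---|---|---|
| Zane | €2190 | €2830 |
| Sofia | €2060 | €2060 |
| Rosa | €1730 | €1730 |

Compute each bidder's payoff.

Payoffs: Zane €130, Sofia €0, Rosa €0.

Ranking the bids: Zane €2830; Sofia €2060; Rosa €1730.
Zane has the top bid and wins; the price is the second-highest bid, €2060.
Zane's payoff = €2190 − €2060 = €130. All other bidders lose, so their payoff is 0.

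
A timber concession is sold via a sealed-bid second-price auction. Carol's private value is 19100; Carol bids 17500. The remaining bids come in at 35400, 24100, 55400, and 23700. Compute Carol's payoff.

Carol's payoff: 0.

Highest competing bid: 55400.
Carol's bid 17500 is not the highest, so Carol loses, pays nothing, and earns zero payoff.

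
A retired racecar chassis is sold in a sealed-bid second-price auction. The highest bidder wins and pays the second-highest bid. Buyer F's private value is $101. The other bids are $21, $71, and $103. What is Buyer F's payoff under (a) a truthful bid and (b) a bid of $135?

The highest competing bid is $103.
Bidding truthfully at $101: the top bid is $103 (a rival), so Buyer F loses. Payoff = $0.
Bidding $135: Buyer F has the top bid, wins, and pays the second-highest bid $103. Payoff = $101 − $103 = -$2.

Truthful: $0; alternative: -$2.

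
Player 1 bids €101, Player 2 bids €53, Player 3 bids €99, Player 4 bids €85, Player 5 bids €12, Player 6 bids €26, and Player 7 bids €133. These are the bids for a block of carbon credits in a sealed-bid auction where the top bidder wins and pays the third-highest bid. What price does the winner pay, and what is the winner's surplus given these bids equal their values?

Price €99; surplus €34.

Sorted high to low: Player 7 €133 > Player 1 €101 > Player 3 €99 > Player 4 €85 > Player 2 €53 > Player 6 €26 > Player 5 €12.
Player 7 is the highest bidder, so Player 7 wins.
Under the third-price rule, the price is the third-highest bid: €99.
Surplus = €133 − €99 = €34.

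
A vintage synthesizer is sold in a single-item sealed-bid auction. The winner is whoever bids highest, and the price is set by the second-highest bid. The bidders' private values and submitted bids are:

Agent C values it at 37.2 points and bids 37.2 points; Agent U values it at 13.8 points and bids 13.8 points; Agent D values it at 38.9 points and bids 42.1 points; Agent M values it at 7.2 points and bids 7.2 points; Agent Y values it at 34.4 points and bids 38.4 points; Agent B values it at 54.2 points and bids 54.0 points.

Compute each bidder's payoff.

Sorted high to low: Agent B 54.0 points; Agent D 42.1 points; Agent Y 38.4 points; Agent C 37.2 points; Agent U 13.8 points; Agent M 7.2 points.
Agent B has the top bid and wins; the price is the second-highest bid, 42.1 points.
Agent B's payoff = 54.2 points − 42.1 points = 12.1 points. All other bidders lose, so their payoff is 0.

Payoffs: Agent C 0.0 points, Agent U 0.0 points, Agent D 0.0 points, Agent M 0.0 points, Agent Y 0.0 points, Agent B 12.1 points.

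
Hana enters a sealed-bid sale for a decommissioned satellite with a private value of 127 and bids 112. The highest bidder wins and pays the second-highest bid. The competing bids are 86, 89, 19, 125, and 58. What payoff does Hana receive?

Highest competing bid: 125.
Hana's bid 112 is not the highest, so Hana loses, pays nothing, and earns zero payoff.

0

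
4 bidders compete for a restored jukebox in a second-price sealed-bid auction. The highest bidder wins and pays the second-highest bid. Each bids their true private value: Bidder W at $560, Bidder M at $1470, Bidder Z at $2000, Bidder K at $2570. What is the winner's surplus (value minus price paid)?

Ordered from highest: Bidder K $2570, then Bidder Z $2000, then Bidder M $1470, then Bidder W $560.
Bidder K wins with the top bid and pays the second-highest, $2000.
Surplus = $2570 − $2000 = $570.

Winner's surplus: $570.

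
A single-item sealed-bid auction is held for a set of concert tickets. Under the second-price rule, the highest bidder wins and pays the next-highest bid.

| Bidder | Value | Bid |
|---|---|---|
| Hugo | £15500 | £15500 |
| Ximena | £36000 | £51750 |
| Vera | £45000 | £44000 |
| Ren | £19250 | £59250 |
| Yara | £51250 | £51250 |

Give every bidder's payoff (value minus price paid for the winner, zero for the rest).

Payoffs: Hugo £0, Ximena £0, Vera £0, Ren -£32500, Yara £0.

Sorted high to low: Ren £59250; Ximena £51750; Yara £51250; Vera £44000; Hugo £15500.
Ren has the top bid and wins; the price is the second-highest bid, £51750.
Ren's payoff = £19250 − £51750 = -£32500. All other bidders lose, so their payoff is 0.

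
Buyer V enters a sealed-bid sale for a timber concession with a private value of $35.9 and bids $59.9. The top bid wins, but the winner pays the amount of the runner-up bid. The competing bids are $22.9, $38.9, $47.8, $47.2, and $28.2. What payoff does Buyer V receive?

Highest competing bid: $47.8.
Buyer V's bid $59.9 is the highest overall, so Buyer V wins and pays the second-highest bid, $47.8.
Payoff = value − price = $35.9 − $47.8 = -$11.9.
Overbidding won the item at a price above value — truthful bidding would have avoided this loss.

Buyer V's payoff: -$11.9.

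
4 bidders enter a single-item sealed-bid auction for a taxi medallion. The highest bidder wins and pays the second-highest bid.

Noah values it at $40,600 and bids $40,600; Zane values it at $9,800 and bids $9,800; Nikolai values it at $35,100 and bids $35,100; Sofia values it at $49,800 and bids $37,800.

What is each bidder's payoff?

Bids in descending order: Noah $40,600, then Sofia $37,800, then Nikolai $35,100, then Zane $9,800.
Noah has the top bid and wins; the price is the second-highest bid, $37,800.
Noah's payoff = $40,600 − $37,800 = $2,800. All other bidders lose, so their payoff is 0.

Noah $2,800, Zane $0, Nikolai $0, Sofia $0.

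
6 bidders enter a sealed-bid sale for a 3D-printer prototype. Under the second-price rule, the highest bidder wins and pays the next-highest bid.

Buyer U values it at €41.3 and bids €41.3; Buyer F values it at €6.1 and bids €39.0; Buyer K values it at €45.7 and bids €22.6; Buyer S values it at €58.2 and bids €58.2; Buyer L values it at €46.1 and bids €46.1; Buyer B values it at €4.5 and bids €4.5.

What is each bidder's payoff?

Payoffs: Buyer U €0.0, Buyer F €0.0, Buyer K €0.0, Buyer S €12.1, Buyer L €0.0, Buyer B €0.0.

Ordered from highest: Buyer S €58.2, then Buyer L €46.1, then Buyer U €41.3, then Buyer F €39.0, then Buyer K €22.6, then Buyer B €4.5.
Buyer S has the top bid and wins; the price is the second-highest bid, €46.1.
Buyer S's payoff = €58.2 − €46.1 = €12.1. All other bidders lose, so their payoff is 0.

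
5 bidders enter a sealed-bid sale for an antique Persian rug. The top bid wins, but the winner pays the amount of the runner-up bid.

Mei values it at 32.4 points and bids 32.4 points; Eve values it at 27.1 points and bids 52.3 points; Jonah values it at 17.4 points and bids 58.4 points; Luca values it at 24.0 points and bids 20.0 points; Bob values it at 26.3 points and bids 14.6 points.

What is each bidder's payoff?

Ranking the bids: Jonah 58.4 points, then Eve 52.3 points, then Mei 32.4 points, then Luca 20.0 points, then Bob 14.6 points.
Jonah has the top bid and wins; the price is the second-highest bid, 52.3 points.
Jonah's payoff = 17.4 points − 52.3 points = -34.9 points. All other bidders lose, so their payoff is 0.

Mei 0.0 points, Eve 0.0 points, Jonah -34.9 points, Luca 0.0 points, Bob 0.0 points.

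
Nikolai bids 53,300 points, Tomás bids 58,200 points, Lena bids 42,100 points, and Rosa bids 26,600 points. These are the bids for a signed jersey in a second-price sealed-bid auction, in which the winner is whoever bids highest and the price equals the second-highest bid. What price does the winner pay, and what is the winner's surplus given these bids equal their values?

Bids in descending order: Tomás 58,200 points > Nikolai 53,300 points > Lena 42,100 points > Rosa 26,600 points.
Tomás is the highest bidder, so Tomás wins.
Under the second-price rule, the price is the second-highest bid: 53,300 points.
Surplus = 58,200 points − 53,300 points = 4,900 points.

The winner pays 53,300 points for a surplus of 4,900 points.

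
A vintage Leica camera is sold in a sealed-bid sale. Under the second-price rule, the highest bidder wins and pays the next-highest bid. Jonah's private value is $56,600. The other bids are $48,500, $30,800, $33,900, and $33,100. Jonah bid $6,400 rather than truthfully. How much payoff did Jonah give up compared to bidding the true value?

Regret: $8,100.

The highest competing bid is $48,500.
Bidding truthfully at $56,600: Jonah has the top bid, wins, and pays the second-highest bid $48,500. Payoff = $56,600 − $48,500 = $8,100.
Bidding $6,400: the top bid is $48,500 (a rival), so Jonah loses. Payoff = $0.
Regret = truthful payoff − actual payoff = $8,100 − $0 = $8,100.
This is the dominant-strategy logic: truthful bidding weakly beats any alternative.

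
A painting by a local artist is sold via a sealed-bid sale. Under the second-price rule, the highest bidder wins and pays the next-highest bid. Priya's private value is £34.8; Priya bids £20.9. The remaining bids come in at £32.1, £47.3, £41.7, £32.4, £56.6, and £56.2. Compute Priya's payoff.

Highest competing bid: £56.6.
Priya's bid £20.9 is not the highest, so Priya loses, pays nothing, and earns zero payoff.

£0.0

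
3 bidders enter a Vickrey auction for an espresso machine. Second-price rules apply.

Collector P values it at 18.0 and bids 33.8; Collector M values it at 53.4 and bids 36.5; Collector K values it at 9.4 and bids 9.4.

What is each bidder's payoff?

Payoffs: Collector P 0.0, Collector M 19.6, Collector K 0.0.

Ranking the bids: Collector M 36.5, then Collector P 33.8, then Collector K 9.4.
Collector M has the top bid and wins; the price is the second-highest bid, 33.8.
Collector M's payoff = 53.4 − 33.8 = 19.6. All other bidders lose, so their payoff is 0.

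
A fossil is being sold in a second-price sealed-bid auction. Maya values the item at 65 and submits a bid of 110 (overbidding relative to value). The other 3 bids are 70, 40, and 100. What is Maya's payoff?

Highest competing bid: 100.
Maya's bid 110 is the highest overall, so Maya wins and pays the second-highest bid, 100.
Payoff = value − price = 65 − 100 = -35.

-35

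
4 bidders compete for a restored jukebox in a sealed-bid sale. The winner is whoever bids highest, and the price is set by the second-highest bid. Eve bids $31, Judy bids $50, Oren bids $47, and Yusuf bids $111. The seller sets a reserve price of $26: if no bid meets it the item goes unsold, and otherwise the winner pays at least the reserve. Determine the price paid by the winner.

Price paid: $50.

Bids in descending order: Yusuf $111 > Judy $50 > Oren $47 > Eve $31.
Yusuf has the highest bid, so Yusuf wins.
The second-highest bid is $50, which exceeds the reserve, so that sets the price.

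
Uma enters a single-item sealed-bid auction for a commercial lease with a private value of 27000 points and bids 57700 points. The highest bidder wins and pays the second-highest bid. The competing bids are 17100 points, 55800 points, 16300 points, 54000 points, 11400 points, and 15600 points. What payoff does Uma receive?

-28800 points

Highest competing bid: 55800 points.
Uma's bid 57700 points is the highest overall, so Uma wins and pays the second-highest bid, 55800 points.
Payoff = value − price = 27000 points − 55800 points = -28800 points.
Overbidding won the item at a price above value — truthful bidding would have avoided this loss.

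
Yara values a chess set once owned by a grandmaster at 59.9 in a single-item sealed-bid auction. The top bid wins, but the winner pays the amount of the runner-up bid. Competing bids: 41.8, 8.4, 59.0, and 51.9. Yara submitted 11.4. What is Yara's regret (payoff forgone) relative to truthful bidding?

Regret: 0.9.

The highest competing bid is 59.0.
Bidding truthfully at 59.9: Yara has the top bid, wins, and pays the second-highest bid 59.0. Payoff = 59.9 − 59.0 = 0.9.
Bidding 11.4: the top bid is 59.0 (a rival), so Yara loses. Payoff = 0.0.
Regret = truthful payoff − actual payoff = 0.9 − 0.0 = 0.9.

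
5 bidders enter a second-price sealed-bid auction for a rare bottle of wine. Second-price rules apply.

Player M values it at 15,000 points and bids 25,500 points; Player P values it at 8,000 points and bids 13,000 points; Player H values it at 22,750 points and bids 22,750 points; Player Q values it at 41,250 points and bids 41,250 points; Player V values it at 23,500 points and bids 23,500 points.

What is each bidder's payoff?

Player M 0 points, Player P 0 points, Player H 0 points, Player Q 15,750 points, Player V 0 points.

Bids in descending order: Player Q 41,250 points, then Player M 25,500 points, then Player V 23,500 points, then Player H 22,750 points, then Player P 13,000 points.
Player Q has the top bid and wins; the price is the second-highest bid, 25,500 points.
Player Q's payoff = 41,250 points − 25,500 points = 15,750 points. All other bidders lose, so their payoff is 0.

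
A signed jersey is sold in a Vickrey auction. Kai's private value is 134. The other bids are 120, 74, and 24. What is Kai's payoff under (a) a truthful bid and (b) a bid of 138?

Truthful: 14; alternative: 14.

The highest competing bid is 120.
Bidding truthfully at 134: Kai has the top bid, wins, and pays the second-highest bid 120. Payoff = 134 − 120 = 14.
Bidding 138: Kai has the top bid, wins, and pays the second-highest bid 120. Payoff = 134 − 120 = 14.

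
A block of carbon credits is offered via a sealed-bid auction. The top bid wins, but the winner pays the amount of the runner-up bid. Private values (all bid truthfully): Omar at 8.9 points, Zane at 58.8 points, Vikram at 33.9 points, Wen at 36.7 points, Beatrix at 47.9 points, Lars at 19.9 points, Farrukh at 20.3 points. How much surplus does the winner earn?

Bids in descending order: Zane 58.8 points > Beatrix 47.9 points > Wen 36.7 points > Vikram 33.9 points > Farrukh 20.3 points > Lars 19.9 points > Omar 8.9 points.
Zane wins with the top bid and pays the second-highest, 47.9 points.
Surplus = 58.8 points − 47.9 points = 10.9 points.

10.9 points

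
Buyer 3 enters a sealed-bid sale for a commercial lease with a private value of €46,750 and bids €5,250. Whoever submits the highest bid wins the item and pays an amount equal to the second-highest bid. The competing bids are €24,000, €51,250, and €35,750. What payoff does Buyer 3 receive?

Highest competing bid: €51,250.
Buyer 3's bid €5,250 is not the highest, so Buyer 3 loses, pays nothing, and earns zero payoff.

€0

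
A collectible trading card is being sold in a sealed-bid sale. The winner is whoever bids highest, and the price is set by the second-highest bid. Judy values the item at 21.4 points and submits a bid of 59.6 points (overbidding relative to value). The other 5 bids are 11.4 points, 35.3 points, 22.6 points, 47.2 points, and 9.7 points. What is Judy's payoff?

Highest competing bid: 47.2 points.
Judy's bid 59.6 points is the highest overall, so Judy wins and pays the second-highest bid, 47.2 points.
Payoff = value − price = 21.4 points − 47.2 points = -25.8 points.
Overbidding won the item at a price above value — truthful bidding would have avoided this loss.

Payoff = -25.8 points.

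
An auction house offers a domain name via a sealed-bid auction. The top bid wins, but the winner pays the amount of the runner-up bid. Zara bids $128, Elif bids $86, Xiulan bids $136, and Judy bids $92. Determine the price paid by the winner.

The winner pays $128.

Bids in descending order: Xiulan $136; Zara $128; Judy $92; Elif $86.
Xiulan has the highest bid, so Xiulan wins.
The second-highest bid is $128, so that is what Xiulan pays.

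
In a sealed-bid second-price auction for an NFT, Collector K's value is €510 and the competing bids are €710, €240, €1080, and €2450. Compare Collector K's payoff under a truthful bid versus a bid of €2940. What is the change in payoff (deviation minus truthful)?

-€1940

The highest competing bid is €2450.
Bidding truthfully at €510: the top bid is €2450 (a rival), so Collector K loses. Payoff = €0.
Bidding €2940: Collector K has the top bid, wins, and pays the second-highest bid €2450. Payoff = €510 − €2450 = -€1940.
Change = -€1940 − €0 = -€1940.
Deviating from a truthful bid can only lose payoff in a second-price auction — never gain.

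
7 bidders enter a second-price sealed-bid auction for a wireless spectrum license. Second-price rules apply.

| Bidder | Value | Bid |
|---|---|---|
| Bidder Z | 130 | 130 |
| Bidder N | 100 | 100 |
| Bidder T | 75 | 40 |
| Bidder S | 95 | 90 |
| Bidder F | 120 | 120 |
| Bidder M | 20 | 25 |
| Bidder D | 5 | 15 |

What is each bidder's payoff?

Bidder Z 10, Bidder N 0, Bidder T 0, Bidder S 0, Bidder F 0, Bidder M 0, Bidder D 0.

Ranking the bids: Bidder Z 130; Bidder F 120; Bidder N 100; Bidder S 90; Bidder T 40; Bidder M 25; Bidder D 15.
Bidder Z has the top bid and wins; the price is the second-highest bid, 120.
Bidder Z's payoff = 130 − 120 = 10. All other bidders lose, so their payoff is 0.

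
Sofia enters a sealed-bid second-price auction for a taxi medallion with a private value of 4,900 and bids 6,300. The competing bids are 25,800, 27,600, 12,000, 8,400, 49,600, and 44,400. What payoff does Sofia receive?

Sofia's payoff: 0.

Highest competing bid: 49,600.
Sofia's bid 6,300 is not the highest, so Sofia loses, pays nothing, and earns zero payoff.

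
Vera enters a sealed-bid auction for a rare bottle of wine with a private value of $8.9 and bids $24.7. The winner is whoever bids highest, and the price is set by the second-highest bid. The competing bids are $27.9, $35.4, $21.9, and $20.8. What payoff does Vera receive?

Highest competing bid: $35.4.
Vera's bid $24.7 is not the highest, so Vera loses, pays nothing, and earns zero payoff.

$0.0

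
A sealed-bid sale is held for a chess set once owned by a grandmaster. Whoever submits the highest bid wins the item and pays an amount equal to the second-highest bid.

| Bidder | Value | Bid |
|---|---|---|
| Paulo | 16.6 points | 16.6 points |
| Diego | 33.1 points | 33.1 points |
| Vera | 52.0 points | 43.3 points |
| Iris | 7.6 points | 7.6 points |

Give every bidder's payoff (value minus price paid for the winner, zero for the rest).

Ranking the bids: Vera 43.3 points > Diego 33.1 points > Paulo 16.6 points > Iris 7.6 points.
Vera has the top bid and wins; the price is the second-highest bid, 33.1 points.
Vera's payoff = 52.0 points − 33.1 points = 18.9 points. All other bidders lose, so their payoff is 0.

Paulo 0.0 points, Diego 0.0 points, Vera 18.9 points, Iris 0.0 points.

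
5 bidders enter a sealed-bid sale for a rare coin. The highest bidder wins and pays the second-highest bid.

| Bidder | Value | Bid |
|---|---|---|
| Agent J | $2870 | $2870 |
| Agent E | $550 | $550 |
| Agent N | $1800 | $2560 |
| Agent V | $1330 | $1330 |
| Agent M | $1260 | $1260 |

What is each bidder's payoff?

Payoffs: Agent J $310, Agent E $0, Agent N $0, Agent V $0, Agent M $0.

Ordered from highest: Agent J $2870; Agent N $2560; Agent V $1330; Agent M $1260; Agent E $550.
Agent J has the top bid and wins; the price is the second-highest bid, $2560.
Agent J's payoff = $2870 − $2560 = $310. All other bidders lose, so their payoff is 0.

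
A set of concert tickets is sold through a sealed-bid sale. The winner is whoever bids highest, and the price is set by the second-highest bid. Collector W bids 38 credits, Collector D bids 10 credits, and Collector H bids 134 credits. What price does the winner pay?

Ordered from highest: Collector H 134 credits, then Collector W 38 credits, then Collector D 10 credits.
Collector H has the highest bid, so Collector H wins.
The second-highest bid is 38 credits, so that is what Collector H pays.

Price paid: 38 credits.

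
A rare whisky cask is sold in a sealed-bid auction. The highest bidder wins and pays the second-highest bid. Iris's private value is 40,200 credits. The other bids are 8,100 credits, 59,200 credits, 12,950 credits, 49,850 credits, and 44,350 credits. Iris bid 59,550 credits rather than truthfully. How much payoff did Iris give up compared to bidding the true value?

The highest competing bid is 59,200 credits.
Bidding truthfully at 40,200 credits: the top bid is 59,200 credits (a rival), so Iris loses. Payoff = 0 credits.
Bidding 59,550 credits: Iris has the top bid, wins, and pays the second-highest bid 59,200 credits. Payoff = 40,200 credits − 59,200 credits = -19,000 credits.
Regret = truthful payoff − actual payoff = 0 credits − -19,000 credits = 19,000 credits.

Payoff forgone: 19,000 credits.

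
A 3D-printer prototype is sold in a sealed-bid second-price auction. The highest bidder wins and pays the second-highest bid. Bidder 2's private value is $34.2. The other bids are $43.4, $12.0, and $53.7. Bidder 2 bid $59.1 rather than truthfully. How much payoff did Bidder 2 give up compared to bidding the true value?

The highest competing bid is $53.7.
Bidding truthfully at $34.2: the top bid is $53.7 (a rival), so Bidder 2 loses. Payoff = $0.0.
Bidding $59.1: Bidder 2 has the top bid, wins, and pays the second-highest bid $53.7. Payoff = $34.2 − $53.7 = -$19.5.
Regret = truthful payoff − actual payoff = $0.0 − -$19.5 = $19.5.
Deviating from a truthful bid can only lose payoff in a second-price auction — never gain.

Regret: $19.5.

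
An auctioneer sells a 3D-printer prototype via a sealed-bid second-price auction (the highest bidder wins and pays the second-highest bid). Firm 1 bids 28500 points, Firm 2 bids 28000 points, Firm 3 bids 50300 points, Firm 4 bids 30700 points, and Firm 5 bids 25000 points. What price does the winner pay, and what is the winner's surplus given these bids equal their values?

Price 30700 points; surplus 19600 points.

Ordered from highest: Firm 3 50300 points, then Firm 4 30700 points, then Firm 1 28500 points, then Firm 2 28000 points, then Firm 5 25000 points.
Firm 3 is the highest bidder, so Firm 3 wins.
Under the second-price rule, the price is the second-highest bid: 30700 points.
Surplus = 50300 points − 30700 points = 19600 points.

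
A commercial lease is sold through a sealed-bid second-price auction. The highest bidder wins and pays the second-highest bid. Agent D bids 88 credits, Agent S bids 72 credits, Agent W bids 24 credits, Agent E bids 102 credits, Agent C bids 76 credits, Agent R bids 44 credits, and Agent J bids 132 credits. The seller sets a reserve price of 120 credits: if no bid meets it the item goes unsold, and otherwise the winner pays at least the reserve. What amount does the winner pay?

The winner pays 120 credits.

Ordered from highest: Agent J 132 credits, then Agent E 102 credits, then Agent D 88 credits, then Agent C 76 credits, then Agent S 72 credits, then Agent R 44 credits, then Agent W 24 credits.
Agent J has the highest bid, so Agent J wins.
The second-highest bid is 102 credits, but the reserve 120 credits is higher, so the price is the reserve.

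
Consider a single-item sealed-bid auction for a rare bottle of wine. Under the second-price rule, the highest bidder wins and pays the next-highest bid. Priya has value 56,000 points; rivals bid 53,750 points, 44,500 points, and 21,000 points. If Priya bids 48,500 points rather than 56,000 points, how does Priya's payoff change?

The highest competing bid is 53,750 points.
Bidding truthfully at 56,000 points: Priya has the top bid, wins, and pays the second-highest bid 53,750 points. Payoff = 56,000 points − 53,750 points = 2,250 points.
Bidding 48,500 points: the top bid is 53,750 points (a rival), so Priya loses. Payoff = 0 points.
Change = 0 points − 2,250 points = -2,250 points.
This is the dominant-strategy logic: truthful bidding weakly beats any alternative.

Payoff change: -2,250 points.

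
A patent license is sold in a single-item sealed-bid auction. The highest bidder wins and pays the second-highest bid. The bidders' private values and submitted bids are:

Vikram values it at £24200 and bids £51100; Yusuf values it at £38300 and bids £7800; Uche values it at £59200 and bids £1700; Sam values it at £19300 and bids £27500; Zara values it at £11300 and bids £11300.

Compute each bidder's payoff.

Sorted high to low: Vikram £51100; Sam £27500; Zara £11300; Yusuf £7800; Uche £1700.
Vikram has the top bid and wins; the price is the second-highest bid, £27500.
Vikram's payoff = £24200 − £27500 = -£3300. All other bidders lose, so their payoff is 0.

Payoffs: Vikram -£3300, Yusuf £0, Uche £0, Sam £0, Zara £0.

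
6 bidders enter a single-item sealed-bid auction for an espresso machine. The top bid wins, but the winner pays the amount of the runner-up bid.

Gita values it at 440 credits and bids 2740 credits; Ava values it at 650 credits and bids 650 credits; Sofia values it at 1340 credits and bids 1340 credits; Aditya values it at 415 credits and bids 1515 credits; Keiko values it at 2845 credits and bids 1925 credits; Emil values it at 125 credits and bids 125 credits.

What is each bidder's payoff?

Gita -1485 credits, Ava 0 credits, Sofia 0 credits, Aditya 0 credits, Keiko 0 credits, Emil 0 credits.

Bids in descending order: Gita 2740 credits > Keiko 1925 credits > Aditya 1515 credits > Sofia 1340 credits > Ava 650 credits > Emil 125 credits.
Gita has the top bid and wins; the price is the second-highest bid, 1925 credits.
Gita's payoff = 440 credits − 1925 credits = -1485 credits. All other bidders lose, so their payoff is 0.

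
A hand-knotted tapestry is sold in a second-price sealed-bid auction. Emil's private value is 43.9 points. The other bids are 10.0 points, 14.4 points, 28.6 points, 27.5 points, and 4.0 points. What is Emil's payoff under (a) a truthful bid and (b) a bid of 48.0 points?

Truthful: 15.3 points; alternative: 15.3 points.

The highest competing bid is 28.6 points.
Bidding truthfully at 43.9 points: Emil has the top bid, wins, and pays the second-highest bid 28.6 points. Payoff = 43.9 points − 28.6 points = 15.3 points.
Bidding 48.0 points: Emil has the top bid, wins, and pays the second-highest bid 28.6 points. Payoff = 43.9 points − 28.6 points = 15.3 points.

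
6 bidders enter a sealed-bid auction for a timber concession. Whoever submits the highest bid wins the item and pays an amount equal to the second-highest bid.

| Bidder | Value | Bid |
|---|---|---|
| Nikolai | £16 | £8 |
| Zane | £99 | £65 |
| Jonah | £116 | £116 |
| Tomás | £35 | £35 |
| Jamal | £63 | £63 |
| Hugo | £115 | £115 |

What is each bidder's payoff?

Payoffs: Nikolai £0, Zane £0, Jonah £1, Tomás £0, Jamal £0, Hugo £0.

Bids in descending order: Jonah £116 > Hugo £115 > Zane £65 > Jamal £63 > Tomás £35 > Nikolai £8.
Jonah has the top bid and wins; the price is the second-highest bid, £115.
Jonah's payoff = £116 − £115 = £1. All other bidders lose, so their payoff is 0.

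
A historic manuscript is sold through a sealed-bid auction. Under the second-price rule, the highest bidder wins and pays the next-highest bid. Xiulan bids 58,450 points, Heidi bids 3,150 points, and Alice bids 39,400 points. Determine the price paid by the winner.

39,400 points

Sorted high to low: Xiulan 58,450 points > Alice 39,400 points > Heidi 3,150 points.
Xiulan has the highest bid, so Xiulan wins.
The second-highest bid is 39,400 points, so that is what Xiulan pays.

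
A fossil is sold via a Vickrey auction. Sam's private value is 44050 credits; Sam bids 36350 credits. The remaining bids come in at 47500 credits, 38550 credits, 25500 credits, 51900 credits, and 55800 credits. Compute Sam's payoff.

Sam's payoff: 0 credits.

Highest competing bid: 55800 credits.
Sam's bid 36350 credits is not the highest, so Sam loses, pays nothing, and earns zero payoff.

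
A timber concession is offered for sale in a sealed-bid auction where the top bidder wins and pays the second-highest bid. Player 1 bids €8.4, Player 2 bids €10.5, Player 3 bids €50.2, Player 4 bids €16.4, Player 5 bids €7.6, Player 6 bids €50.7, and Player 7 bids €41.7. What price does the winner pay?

Ordered from highest: Player 6 €50.7, then Player 3 €50.2, then Player 7 €41.7, then Player 4 €16.4, then Player 2 €10.5, then Player 1 €8.4, then Player 5 €7.6.
Player 6 is the highest bidder, so Player 6 wins.
Under the second-price rule, the price is the second-highest bid: €50.2.

€50.2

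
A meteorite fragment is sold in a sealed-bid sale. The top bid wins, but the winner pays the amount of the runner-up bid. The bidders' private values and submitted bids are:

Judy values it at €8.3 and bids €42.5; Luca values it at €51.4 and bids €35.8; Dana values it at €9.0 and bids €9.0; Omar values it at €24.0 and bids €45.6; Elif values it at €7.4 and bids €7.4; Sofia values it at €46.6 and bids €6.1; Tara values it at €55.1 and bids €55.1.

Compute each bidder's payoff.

Bids in descending order: Tara €55.1; Omar €45.6; Judy €42.5; Luca €35.8; Dana €9.0; Elif €7.4; Sofia €6.1.
Tara has the top bid and wins; the price is the second-highest bid, €45.6.
Tara's payoff = €55.1 − €45.6 = €9.5. All other bidders lose, so their payoff is 0.

Judy €0.0, Luca €0.0, Dana €0.0, Omar €0.0, Elif €0.0, Sofia €0.0, Tara €9.5.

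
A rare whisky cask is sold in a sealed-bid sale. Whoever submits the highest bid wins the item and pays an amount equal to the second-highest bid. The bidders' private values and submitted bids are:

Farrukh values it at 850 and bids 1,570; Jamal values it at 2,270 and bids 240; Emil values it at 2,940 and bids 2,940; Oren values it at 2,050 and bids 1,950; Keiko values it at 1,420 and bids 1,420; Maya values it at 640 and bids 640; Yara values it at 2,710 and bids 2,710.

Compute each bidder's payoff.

Farrukh 0, Jamal 0, Emil 230, Oren 0, Keiko 0, Maya 0, Yara 0.

Ordered from highest: Emil 2,940 > Yara 2,710 > Oren 1,950 > Farrukh 1,570 > Keiko 1,420 > Maya 640 > Jamal 240.
Emil has the top bid and wins; the price is the second-highest bid, 2,710.
Emil's payoff = 2,940 − 2,710 = 230. All other bidders lose, so their payoff is 0.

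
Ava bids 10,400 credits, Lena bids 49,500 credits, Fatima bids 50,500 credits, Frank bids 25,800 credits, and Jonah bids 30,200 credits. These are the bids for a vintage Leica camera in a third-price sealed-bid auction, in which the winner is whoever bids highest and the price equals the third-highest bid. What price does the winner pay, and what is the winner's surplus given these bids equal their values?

Price 30,200 credits; surplus 20,300 credits.

Ranking the bids: Fatima 50,500 credits > Lena 49,500 credits > Jonah 30,200 credits > Frank 25,800 credits > Ava 10,400 credits.
Fatima is the highest bidder, so Fatima wins.
Under the third-price rule, the price is the third-highest bid: 30,200 credits.
Surplus = 50,500 credits − 30,200 credits = 20,300 credits.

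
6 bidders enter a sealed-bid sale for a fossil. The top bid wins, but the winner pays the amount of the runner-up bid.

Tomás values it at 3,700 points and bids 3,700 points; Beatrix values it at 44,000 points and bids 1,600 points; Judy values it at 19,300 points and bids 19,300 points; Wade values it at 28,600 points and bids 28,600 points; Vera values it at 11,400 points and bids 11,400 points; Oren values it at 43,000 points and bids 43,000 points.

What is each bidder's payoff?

Payoffs: Tomás 0 points, Beatrix 0 points, Judy 0 points, Wade 0 points, Vera 0 points, Oren 14,400 points.

Bids in descending order: Oren 43,000 points; Wade 28,600 points; Judy 19,300 points; Vera 11,400 points; Tomás 3,700 points; Beatrix 1,600 points.
Oren has the top bid and wins; the price is the second-highest bid, 28,600 points.
Oren's payoff = 43,000 points − 28,600 points = 14,400 points. All other bidders lose, so their payoff is 0.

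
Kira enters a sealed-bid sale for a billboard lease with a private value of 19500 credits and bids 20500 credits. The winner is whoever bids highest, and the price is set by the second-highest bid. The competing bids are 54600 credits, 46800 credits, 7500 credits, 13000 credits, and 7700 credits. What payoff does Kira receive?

Highest competing bid: 54600 credits.
Kira's bid 20500 credits is not the highest, so Kira loses, pays nothing, and earns zero payoff.

Kira's payoff: 0 credits.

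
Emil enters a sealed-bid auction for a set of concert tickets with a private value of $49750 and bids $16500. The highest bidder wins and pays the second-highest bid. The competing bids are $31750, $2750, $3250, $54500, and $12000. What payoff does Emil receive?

Highest competing bid: $54500.
Emil's bid $16500 is not the highest, so Emil loses, pays nothing, and earns zero payoff.

Emil's payoff: $0.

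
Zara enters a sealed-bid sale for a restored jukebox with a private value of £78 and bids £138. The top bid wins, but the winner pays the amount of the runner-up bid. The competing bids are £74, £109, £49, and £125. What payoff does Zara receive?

Highest competing bid: £125.
Zara's bid £138 is the highest overall, so Zara wins and pays the second-highest bid, £125.
Payoff = value − price = £78 − £125 = -£47.

Zara's payoff: -£47.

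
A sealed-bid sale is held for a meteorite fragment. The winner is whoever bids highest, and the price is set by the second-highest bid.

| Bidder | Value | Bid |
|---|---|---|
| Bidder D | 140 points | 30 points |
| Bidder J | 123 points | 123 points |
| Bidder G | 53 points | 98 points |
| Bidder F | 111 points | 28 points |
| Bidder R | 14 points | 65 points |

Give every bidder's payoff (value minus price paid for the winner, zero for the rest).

Ordered from highest: Bidder J 123 points > Bidder G 98 points > Bidder R 65 points > Bidder D 30 points > Bidder F 28 points.
Bidder J has the top bid and wins; the price is the second-highest bid, 98 points.
Bidder J's payoff = 123 points − 98 points = 25 points. All other bidders lose, so their payoff is 0.

Bidder D 0 points, Bidder J 25 points, Bidder G 0 points, Bidder F 0 points, Bidder R 0 points.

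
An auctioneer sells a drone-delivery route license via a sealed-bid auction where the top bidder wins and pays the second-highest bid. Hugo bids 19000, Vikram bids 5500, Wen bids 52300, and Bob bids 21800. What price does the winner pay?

Sorted high to low: Wen 52300; Bob 21800; Hugo 19000; Vikram 5500.
Wen is the highest bidder, so Wen wins.
Under the second-price rule, the price is the second-highest bid: 21800.

21800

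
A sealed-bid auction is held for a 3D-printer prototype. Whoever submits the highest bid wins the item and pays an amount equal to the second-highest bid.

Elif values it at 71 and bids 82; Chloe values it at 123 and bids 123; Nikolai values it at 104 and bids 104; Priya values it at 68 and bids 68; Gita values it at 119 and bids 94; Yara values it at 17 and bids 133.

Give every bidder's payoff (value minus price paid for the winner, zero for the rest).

Bids in descending order: Yara 133, then Chloe 123, then Nikolai 104, then Gita 94, then Elif 82, then Priya 68.
Yara has the top bid and wins; the price is the second-highest bid, 123.
Yara's payoff = 17 − 123 = -106. All other bidders lose, so their payoff is 0.

Payoffs: Elif 0, Chloe 0, Nikolai 0, Priya 0, Gita 0, Yara -106.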